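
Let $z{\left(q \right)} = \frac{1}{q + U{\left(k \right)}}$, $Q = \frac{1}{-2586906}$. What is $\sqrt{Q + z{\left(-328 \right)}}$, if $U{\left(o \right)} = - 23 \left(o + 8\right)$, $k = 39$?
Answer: $\frac{i \sqrt{21392925608110}}{173569074} \approx 0.026648 i$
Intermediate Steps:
$U{\left(o \right)} = -184 - 23 o$ ($U{\left(o \right)} = - 23 \left(8 + o\right) = -184 - 23 o$)
$Q = - \frac{1}{2586906} \approx -3.8656 \cdot 10^{-7}$
$z{\left(q \right)} = \frac{1}{-1081 + q}$ ($z{\left(q \right)} = \frac{1}{q - 1081} = \frac{1}{-1081 + q}$)
$\sqrt{Q + z{\left(-328 \right)}} = \sqrt{- \frac{1}{2586906} + \frac{1}{-1081 - 328}} = \sqrt{- \frac{1}{2586906} + \frac{1}{-1409}} = \sqrt{- \frac{1}{2586906} - \frac{1}{1409}} = \sqrt{- \frac{2588315}{3644950554}} = \frac{i \sqrt{21392925608110}}{173569074}$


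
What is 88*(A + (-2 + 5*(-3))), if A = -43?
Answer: -5280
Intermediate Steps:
88*(A + (-2 + 5*(-3))) = 88*(-43 + (-2 + 5*(-3))) = 88*(-43 + (-2 - 15)) = 88*(-43 - 17) = 88*(-60) = -5280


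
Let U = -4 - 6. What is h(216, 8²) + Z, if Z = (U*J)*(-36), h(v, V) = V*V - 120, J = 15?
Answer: 9376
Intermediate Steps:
U = -10
h(v, V) = -120 + V² (h(v, V) = V² - 120 = -120 + V²)
Z = 5400 (Z = -10*15*(-36) = -150*(-36) = 5400)
h(216, 8²) + Z = (-120 + (8²)²) + 5400 = (-120 + 64²) + 5400 = (-120 + 4096) + 5400 = 3976 + 5400 = 9376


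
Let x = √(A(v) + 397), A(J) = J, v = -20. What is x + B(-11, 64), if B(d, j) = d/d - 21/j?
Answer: 43/64 + √377 ≈ 20.088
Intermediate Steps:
B(d, j) = 1 - 21/j
x = √377 (x = √(-20 + 397) = √377 ≈ 19.416)
x + B(-11, 64) = √377 + (-21 + 64)/64 = √377 + (1/64)*43 = √377 + 43/64 = 43/64 + √377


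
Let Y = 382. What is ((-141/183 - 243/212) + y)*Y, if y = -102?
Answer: -256675541/6466 ≈ -39696.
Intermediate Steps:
((-141/183 - 243/212) + y)*Y = ((-141/183 - 243/212) - 102)*382 = ((-141*1/183 - 243*1/212) - 102)*382 = ((-47/61 - 243/212) - 102)*382 = (-24787/12932 - 102)*382 = -1343851/12932*382 = -256675541/6466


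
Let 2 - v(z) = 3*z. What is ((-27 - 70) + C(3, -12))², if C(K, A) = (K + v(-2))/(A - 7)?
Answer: 3437316/361 ≈ 9521.7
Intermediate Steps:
v(z) = 2 - 3*z
C(K, A) = (8 + K)/(-7 + A) (C(K, A) = (K + (2 - 3*(-2)))/(A - 7) = (K + (2 + 6))/(-7 + A) = (K + 8)/(-7 + A) = (8 + K)/(-7 + A))
((-27 - 70) + C(3, -12))² = ((-27 - 70) + (8 + 3)/(-7 - 12))² = (-97 + 11/(-19))² = (-97 - 1/19*11)² = (-97 - 11/19)² = (-1854/19)² = 3437316/361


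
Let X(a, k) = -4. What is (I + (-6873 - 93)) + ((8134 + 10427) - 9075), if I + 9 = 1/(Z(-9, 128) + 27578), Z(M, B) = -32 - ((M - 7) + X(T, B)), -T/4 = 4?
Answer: 69218227/27566 ≈ 2511.0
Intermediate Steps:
T = -16 (T = -4*4 = -16)
Z(M, B) = -21 - M (Z(M, B) = -32 - ((M - 7) - 4) = -32 - ((-7 + M) - 4) = -32 - (-11 + M) = -32 + (11 - M) = -21 - M)
I = -248093/27566 (I = -9 + 1/((-21 - 1*(-9)) + 27578) = -9 + 1/((-21 + 9) + 27578) = -9 + 1/(-12 + 27578) = -9 + 1/27566 = -248093/27566 ≈ -9.0000)
(I + (-6873 - 93)) + ((8134 + 10427) - 9075) = (-248093/27566 + (-6873 - 93)) + ((8134 + 10427) - 9075) = (-248093/27566 - 6966) + (18561 - 9075) = -192272849/27566 + 9486 = 69218227/27566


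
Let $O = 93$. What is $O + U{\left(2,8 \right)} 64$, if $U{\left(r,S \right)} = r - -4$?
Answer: $477$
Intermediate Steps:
$U{\left(r,S \right)} = 4 + r$ ($U{\left(r,S \right)} = r + 4 = 4 + r$)
$O + U{\left(2,8 \right)} 64 = 93 + \left(4 + 2\right) 64 = 93 + 6 \cdot 64 = 93 + 384 = 477$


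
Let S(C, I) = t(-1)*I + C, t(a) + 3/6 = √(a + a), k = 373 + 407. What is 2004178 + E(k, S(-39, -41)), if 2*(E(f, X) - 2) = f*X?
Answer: 1996965 - 15990*I*√2 ≈ 1.997e+6 - 22613.0*I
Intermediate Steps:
k = 780
t(a) = -½ + √2*√a (t(a) = -½ + √(a + a) = -½ + √(2*a) = -½ + √2*√a)
S(C, I) = C + I*(-½ + I*√2) (S(C, I) = (-½ + √2*√(-1))*I + C = (-½ + √2*I)*I + C = (-½ + I*√2)*I + C = I*(-½ + I*√2) + C = C + I*(-½ + I*√2))
E(f, X) = 2 + X*f/2 (E(f, X) = 2 + (f*X)/2 = 2 + (X*f)/2 = 2 + X*f/2)
2004178 + E(k, S(-39, -41)) = 2004178 + (2 + (½)*(-39 - ½*(-41) + I*(-41)*√2)*780) = 2004178 + (2 + (½)*(-39 + 41/2 - 41*I*√2)*780) = 2004178 + (2 + (½)*(-37/2 - 41*I*√2)*780) = 2004178 + (2 + (-7215 - 15990*I*√2)) = 2004178 + (-7213 - 15990*I*√2) = 1996965 - 15990*I*√2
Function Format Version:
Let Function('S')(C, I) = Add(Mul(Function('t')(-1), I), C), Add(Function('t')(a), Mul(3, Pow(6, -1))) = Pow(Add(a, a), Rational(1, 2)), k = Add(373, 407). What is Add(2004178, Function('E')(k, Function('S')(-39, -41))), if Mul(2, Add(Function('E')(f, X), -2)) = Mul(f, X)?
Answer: Add(1996965, Mul(-15990, I, Pow(2, Rational(1, 2)))) ≈ Add(1.9970e+6, Mul(-22613., I))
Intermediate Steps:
k = 780
Function('t')(a) = Add(Rational(-1, 2), Mul(Pow(2, Rational(1, 2)), Pow(a, Rational(1, 2)))) (Function('t')(a) = Add(Rational(-1, 2), Pow(Add(a, a), Rational(1, 2))) = Add(Rational(-1, 2), Pow(Mul(2, a), Rational(1, 2))) = Add(Rational(-1, 2), Mul(Pow(2, Rational(1, 2)), Pow(a, Rational(1, 2)))))
Function('S')(C, I) = Add(C, Mul(I, Add(Rational(-1, 2), Mul(I, Pow(2, Rational(1, 2)))))) (Function('S')(C, I) = Add(Mul(Add(Rational(-1, 2), Mul(Pow(2, Rational(1, 2)), Pow(-1, Rational(1, 2)))), I), C) = Add(Mul(Add(Rational(-1, 2), Mul(Pow(2, Rational(1, 2)), I)), I), C) = Add(Mul(Add(Rational(-1, 2), Mul(I, Pow(2, Rational(1, 2)))), I), C) = Add(Mul(I, Add(Rational(-1, 2), Mul(I, Pow(2, Rational(1, 2))))), C) = Add(C, Mul(I, Add(Rational(-1, 2), Mul(I, Pow(2, Rational(1, 2)))))))
Function('E')(f, X) = Add(2, Mul(Rational(1, 2), X, f)) (Function('E')(f, X) = Add(2, Mul(Rational(1, 2), Mul(f, X))) = Add(2, Mul(Rational(1, 2), Mul(X, f))) = Add(2, Mul(Rational(1, 2), X, f)))
Add(2004178, Function('E')(k, Function('S')(-39, -41))) = Add(2004178, Add(2, Mul(Rational(1, 2), Add(-39, Mul(Rational(-1, 2), -41), Mul(I, -41, Pow(2, Rational(1, 2)))), 780))) = Add(2004178, Add(2, Mul(Rational(1, 2), Add(-39, Rational(41, 2), Mul(-41, I, Pow(2, Rational(1, 2)))), 780))) = Add(2004178, Add(2, Mul(Rational(1, 2), Add(Rational(-37, 2), Mul(-41, I, Pow(2, Rational(1, 2)))), 780))) = Add(2004178, Add(2, Add(-7215, Mul(-15990, I, Pow(2, Rational(1, 2)))))) = Add(2004178, Add(-7213, Mul(-15990, I, Pow(2, Rational(1, 2))))) = Add(1996965, Mul(-15990, I, Pow(2, Rational(1, 2))))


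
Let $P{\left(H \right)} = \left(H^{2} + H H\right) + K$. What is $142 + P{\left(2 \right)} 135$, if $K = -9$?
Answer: $7$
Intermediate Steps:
$P{\left(H \right)} = -9 + 2 H^{2}$ ($P{\left(H \right)} = \left(H^{2} + H H\right) - 9 = \left(H^{2} + H^{2}\right) - 9 = 2 H^{2} - 9 = -9 + 2 H^{2}$)
$142 + P{\left(2 \right)} 135 = 142 + \left(-9 + 2 \cdot 2^{2}\right) 135 = 142 + \left(-9 + 2 \cdot 4\right) 135 = 142 + \left(-9 + 8\right) 135 = 142 - 135 = 7$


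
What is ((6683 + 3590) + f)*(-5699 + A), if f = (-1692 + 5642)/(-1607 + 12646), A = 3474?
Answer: -252331903325/11039 ≈ -2.2858e+7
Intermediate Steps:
f = 3950/11039 ≈ 0.35782
((6683 + 3590) + f)*(-5699 + A) = ((6683 + 3590) + 3950/11039)*(-5699 + 3474) = (10273 + 3950/11039)*(-2225) = (113407597/11039)*(-2225) = -252331903325/11039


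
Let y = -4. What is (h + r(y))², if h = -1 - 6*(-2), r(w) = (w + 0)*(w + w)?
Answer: 1849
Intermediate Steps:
r(w) = 2*w² (r(w) = w*(2*w) = 2*w²)
h = 11 (h = -1 - 1*(-12) = -1 + 12 = 11)
(h + r(y))² = (11 + 2*(-4)²)² = (11 + 2*16)² = (11 + 32)² = 43² = 1849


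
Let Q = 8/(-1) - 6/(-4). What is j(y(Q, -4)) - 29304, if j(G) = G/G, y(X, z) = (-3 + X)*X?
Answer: -29303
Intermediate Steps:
Q = -13/2 (Q = 8*(-1) - 6*(-1/4) = -8 + 3/2 = -13/2 ≈ -6.5000)
y(X, z) = X*(-3 + X)
j(G) = 1
j(y(Q, -4)) - 29304 = 1 - 29304 = -29303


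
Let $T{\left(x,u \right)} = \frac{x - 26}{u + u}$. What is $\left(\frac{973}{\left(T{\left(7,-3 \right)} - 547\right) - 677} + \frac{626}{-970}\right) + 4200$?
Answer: $\frac{2983180169}{710525} \approx 4198.6$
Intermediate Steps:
$T{\left(x,u \right)} = \frac{-26 + x}{2 u}$
$\left(\frac{973}{\left(T{\left(7,-3 \right)} - 547\right) - 677} + \frac{626}{-970}\right) + 4200 = \left(\frac{973}{\left(\frac{-26 + 7}{2 \left(-3\right)} - 547\right) - 677} + \frac{626}{-970}\right) + 4200 = \left(\frac{973}{\left(\frac{1}{2} \left(- \frac{1}{3}\right) \left(-19\right) - 547\right) - 677} + 626 \left(- \frac{1}{970}\right)\right) + 4200 = \left(\frac{973}{\left(\frac{19}{6} - 547\right) - 677} - \frac{313}{485}\right) + 4200 = \left(\frac{973}{- \frac{3263}{6} - 677} - \frac{313}{485}\right) + 4200 = \left(\frac{973}{- \frac{7325}{6}} - \frac{313}{485}\right) + 4200 = \left(973 \left(- \frac{6}{7325}\right) - \frac{313}{485}\right) + 4200 = \left(- \frac{5838}{7325} - \frac{313}{485}\right) + 4200 = - \frac{1024831}{710525} + 4200 = \frac{2983180169}{710525}$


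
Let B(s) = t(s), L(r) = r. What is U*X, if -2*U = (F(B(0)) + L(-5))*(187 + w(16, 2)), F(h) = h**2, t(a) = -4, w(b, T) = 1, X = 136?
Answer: -140624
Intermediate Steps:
B(s) = -4
U = -1034 (U = -((-4)**2 - 5)*(187 + 1)/2 = -(16 - 5)*188/2 = -11*188/2 = -1/2*2068 = -1034)
U*X = -1034*136 = -140624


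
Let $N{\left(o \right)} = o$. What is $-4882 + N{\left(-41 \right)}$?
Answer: $-4923$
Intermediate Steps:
$-4882 + N{\left(-41 \right)} = -4882 - 41 = -4923$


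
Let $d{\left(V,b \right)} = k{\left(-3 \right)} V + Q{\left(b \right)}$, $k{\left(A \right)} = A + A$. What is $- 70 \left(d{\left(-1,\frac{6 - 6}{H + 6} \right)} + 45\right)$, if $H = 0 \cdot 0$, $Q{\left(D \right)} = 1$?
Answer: $-3640$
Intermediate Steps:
$k{\left(A \right)} = 2 A$
$H = 0$
$d{\left(V,b \right)} = 1 - 6 V$ ($d{\left(V,b \right)} = 2 \left(-3\right) V + 1 = - 6 V + 1 = 1 - 6 V$)
$- 70 \left(d{\left(-1,\frac{6 - 6}{H + 6} \right)} + 45\right) = - 70 \left(\left(1 - -6\right) + 45\right) = - 70 \left(\left(1 + 6\right) + 45\right) = - 70 \left(7 + 45\right) = \left(-70\right) 52 = -3640$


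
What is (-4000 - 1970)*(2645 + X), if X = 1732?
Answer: -26130690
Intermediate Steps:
(-4000 - 1970)*(2645 + X) = (-4000 - 1970)*(2645 + 1732) = -5970*4377 = -26130690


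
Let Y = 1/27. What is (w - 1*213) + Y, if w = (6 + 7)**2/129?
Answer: -245729/1161 ≈ -211.65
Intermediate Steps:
w = 169/129 (w = 13**2*(1/129) = 169*(1/129) = 169/129 ≈ 1.3101)
Y = 1/27 ≈ 0.037037
(w - 1*213) + Y = (169/129 - 1*213) + 1/27 = (169/129 - 213) + 1/27 = -27308/129 + 1/27 = -245729/1161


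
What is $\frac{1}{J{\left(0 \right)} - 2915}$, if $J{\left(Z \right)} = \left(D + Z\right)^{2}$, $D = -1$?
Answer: $- \frac{1}{2914} \approx -0.00034317$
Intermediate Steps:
$J{\left(Z \right)} = \left(-1 + Z\right)^{2}$
$\frac{1}{J{\left(0 \right)} - 2915} = \frac{1}{\left(-1 + 0\right)^{2} - 2915} = \frac{1}{\left(-1\right)^{2} - 2915} = \frac{1}{1 - 2915} = \frac{1}{-2914} = - \frac{1}{2914}$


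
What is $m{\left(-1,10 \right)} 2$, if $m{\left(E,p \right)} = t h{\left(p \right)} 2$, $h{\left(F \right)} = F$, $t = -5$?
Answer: $-200$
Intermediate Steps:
$m{\left(E,p \right)} = - 10 p$ ($m{\left(E,p \right)} = - 5 p 2 = - 10 p$)
$m{\left(-1,10 \right)} 2 = \left(-10\right) 10 \cdot 2 = \left(-100\right) 2 = -200$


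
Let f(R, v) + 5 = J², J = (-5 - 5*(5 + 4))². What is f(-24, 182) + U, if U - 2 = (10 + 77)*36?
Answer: 6253129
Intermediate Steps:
J = 2500 (J = (-5 - 5*9)² = (-5 - 45)² = (-50)² = 2500)
U = 3134 (U = 2 + (10 + 77)*36 = 2 + 87*36 = 2 + 3132 = 3134)
f(R, v) = 6249995 (f(R, v) = -5 + 2500² = -5 + 6250000 = 6249995)
f(-24, 182) + U = 6249995 + 3134 = 6253129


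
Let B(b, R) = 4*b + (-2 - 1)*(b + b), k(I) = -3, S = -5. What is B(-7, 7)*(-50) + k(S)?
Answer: -703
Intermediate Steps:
B(b, R) = -2*b (B(b, R) = 4*b - 6*b = -2*b)
B(-7, 7)*(-50) + k(S) = -2*(-7)*(-50) - 3 = 14*(-50) - 3 = -700 - 3 = -703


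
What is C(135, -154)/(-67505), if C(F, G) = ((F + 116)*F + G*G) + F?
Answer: -57736/67505 ≈ -0.85528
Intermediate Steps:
C(F, G) = F + G² + F*(116 + F) (C(F, G) = ((116 + F)*F + G²) + F = (F*(116 + F) + G²) + F = (G² + F*(116 + F)) + F = F + G² + F*(116 + F))
C(135, -154)/(-67505) = (135² + (-154)² + 117*135)/(-67505) = (18225 + 23716 + 15795)*(-1/67505) = 57736*(-1/67505) = -57736/67505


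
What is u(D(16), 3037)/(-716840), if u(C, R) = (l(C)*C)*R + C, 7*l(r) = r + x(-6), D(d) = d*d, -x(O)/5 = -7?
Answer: -28280768/627235 ≈ -45.088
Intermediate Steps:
x(O) = 35 (x(O) = -5*(-7) = 35)
D(d) = d²
l(r) = 5 + r/7 (l(r) = (r + 35)/7 = (35 + r)/7 = 5 + r/7)
u(C, R) = C + C*R*(5 + C/7) (u(C, R) = ((5 + C/7)*C)*R + C = (C*(5 + C/7))*R + C = C*R*(5 + C/7) + C = C + C*R*(5 + C/7))
u(D(16), 3037)/(-716840) = ((⅐)*16²*(7 + 3037*(35 + 16²)))/(-716840) = ((⅐)*256*(7 + 3037*(35 + 256)))*(-1/716840) = ((⅐)*256*(7 + 3037*291))*(-1/716840) = ((⅐)*256*(7 + 883767))*(-1/716840) = ((⅐)*256*883774)*(-1/716840) = (226246144/7)*(-1/716840) = -28280768/627235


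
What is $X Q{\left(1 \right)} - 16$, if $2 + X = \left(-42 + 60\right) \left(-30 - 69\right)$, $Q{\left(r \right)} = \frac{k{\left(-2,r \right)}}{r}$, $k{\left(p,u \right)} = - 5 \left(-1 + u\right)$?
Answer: $-16$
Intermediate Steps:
$k{\left(p,u \right)} = 5 - 5 u$
$Q{\left(r \right)} = \frac{5 - 5 r}{r}$
$X = -1784$ ($X = -2 + \left(-42 + 60\right) \left(-30 - 69\right) = -2 + 18 \left(-99\right) = -2 - 1782 = -1784$)
$X Q{\left(1 \right)} - 16 = - 1784 \left(-5 + \frac{5}{1}\right) - 16 = - 1784 \left(-5 + 5 \cdot 1\right) - 16 = - 1784 \left(-5 + 5\right) - 16 = \left(-1784\right) 0 - 16 = 0 - 16 = -16$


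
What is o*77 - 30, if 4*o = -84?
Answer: -1647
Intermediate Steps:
o = -21 (o = (¼)*(-84) = -21)
o*77 - 30 = -21*77 - 30 = -1617 - 30 = -1647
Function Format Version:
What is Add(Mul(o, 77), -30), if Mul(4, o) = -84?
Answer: -1647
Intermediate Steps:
o = -21 (o = Mul(Rational(1, 4), -84) = -21)
Add(Mul(o, 77), -30) = Add(Mul(-21, 77), -30) = Add(-1617, -30) = -1647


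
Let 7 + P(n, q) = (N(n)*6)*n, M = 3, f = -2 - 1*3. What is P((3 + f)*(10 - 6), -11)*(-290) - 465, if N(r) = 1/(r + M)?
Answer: -1219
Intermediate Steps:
f = -5 (f = -2 - 3 = -5)
N(r) = 1/(3 + r) (N(r) = 1/(r + 3) = 1/(3 + r))
P(n, q) = -7 + 6*n/(3 + n) (P(n, q) = -7 + (6/(3 + n))*n = -7 + 6*n/(3 + n))
P((3 + f)*(10 - 6), -11)*(-290) - 465 = ((-21 - (3 - 5)*(10 - 6))/(3 + (3 - 5)*(10 - 6)))*(-290) - 465 = ((-21 - (-2)*4)/(3 - 2*4))*(-290) - 465 = ((-21 - 1*(-8))/(3 - 8))*(-290) - 465 = ((-21 + 8)/(-5))*(-290) - 465 = -1/5*(-13)*(-290) - 465 = (13/5)*(-290) - 465 = -754 - 465 = -1219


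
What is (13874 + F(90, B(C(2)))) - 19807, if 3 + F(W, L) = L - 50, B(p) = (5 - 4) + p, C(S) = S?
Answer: -5983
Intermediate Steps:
B(p) = 1 + p
F(W, L) = -53 + L (F(W, L) = -3 + (L - 50) = -3 + (-50 + L) = -53 + L)
(13874 + F(90, B(C(2)))) - 19807 = (13874 + (-53 + (1 + 2))) - 19807 = (13874 + (-53 + 3)) - 19807 = (13874 - 50) - 19807 = 13824 - 19807 = -5983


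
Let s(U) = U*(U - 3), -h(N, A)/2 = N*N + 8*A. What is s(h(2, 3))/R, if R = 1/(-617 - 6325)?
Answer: -22936368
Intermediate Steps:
h(N, A) = -16*A - 2*N**2 (h(N, A) = -2*(N*N + 8*A) = -2*(N**2 + 8*A) = -16*A - 2*N**2)
s(U) = U*(-3 + U)
R = -1/6942 (R = 1/(-6942) = -1/6942 ≈ -0.00014405)
s(h(2, 3))/R = ((-16*3 - 2*2**2)*(-3 + (-16*3 - 2*2**2)))/(-1/6942) = ((-48 - 2*4)*(-3 + (-48 - 2*4)))*(-6942) = ((-48 - 8)*(-3 + (-48 - 8)))*(-6942) = -56*(-3 - 56)*(-6942) = -56*(-59)*(-6942) = 3304*(-6942) = -22936368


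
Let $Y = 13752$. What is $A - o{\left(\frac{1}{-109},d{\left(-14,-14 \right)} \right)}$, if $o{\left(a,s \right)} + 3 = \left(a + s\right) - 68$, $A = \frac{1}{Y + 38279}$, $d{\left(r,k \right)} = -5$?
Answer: $\frac{431076944}{5671379} \approx 76.009$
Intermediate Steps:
$A = \frac{1}{52031}$ ($A = \frac{1}{13752 + 38279} = \frac{1}{52031} \approx 1.9219 \cdot 10^{-5}$)
$o{\left(a,s \right)} = -71 + a + s$ ($o{\left(a,s \right)} = -3 - \left(68 - a - s\right) = -3 + \left(-68 + a + s\right) = -71 + a + s$)
$A - o{\left(\frac{1}{-109},d{\left(-14,-14 \right)} \right)} = \frac{1}{52031} - \left(-71 + \frac{1}{-109} - 5\right) = \frac{1}{52031} - \left(-71 - \frac{1}{109} - 5\right) = \frac{1}{52031} - - \frac{8285}{109} = \frac{1}{52031} + \frac{8285}{109} = \frac{431076944}{5671379}$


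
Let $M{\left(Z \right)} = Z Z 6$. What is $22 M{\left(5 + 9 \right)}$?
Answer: $25872$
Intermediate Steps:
$M{\left(Z \right)} = 6 Z^{2}$ ($M{\left(Z \right)} = Z^{2} \cdot 6 = 6 Z^{2}$)
$22 M{\left(5 + 9 \right)} = 22 \cdot 6 \left(5 + 9\right)^{2} = 22 \cdot 6 \cdot 14^{2} = 22 \cdot 6 \cdot 196 = 22 \cdot 1176 = 25872$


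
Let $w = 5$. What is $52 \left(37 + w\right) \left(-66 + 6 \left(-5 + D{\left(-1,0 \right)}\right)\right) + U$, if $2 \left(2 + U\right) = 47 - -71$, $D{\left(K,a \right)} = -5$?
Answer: $-275127$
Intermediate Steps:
$U = 57$ ($U = -2 + \frac{47 - -71}{2} = -2 + \frac{47 + 71}{2} = -2 + \frac{1}{2} \cdot 118 = -2 + 59 = 57$)
$52 \left(37 + w\right) \left(-66 + 6 \left(-5 + D{\left(-1,0 \right)}\right)\right) + U = 52 \left(37 + 5\right) \left(-66 + 6 \left(-5 - 5\right)\right) + 57 = 52 \cdot 42 \left(-66 + 6 \left(-10\right)\right) + 57 = 52 \cdot 42 \left(-66 - 60\right) + 57 = 52 \cdot 42 \left(-126\right) + 57 = 52 \left(-5292\right) + 57 = -275184 + 57 = -275127$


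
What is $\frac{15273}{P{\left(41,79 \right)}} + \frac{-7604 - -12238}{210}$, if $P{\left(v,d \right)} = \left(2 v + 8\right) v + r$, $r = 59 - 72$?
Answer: $\frac{1446182}{55155} \approx 26.22$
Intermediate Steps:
$r = -13$
$P{\left(v,d \right)} = -13 + v \left(8 + 2 v\right)$ ($P{\left(v,d \right)} = \left(2 v + 8\right) v - 13 = \left(8 + 2 v\right) v - 13 = v \left(8 + 2 v\right) - 13 = -13 + v \left(8 + 2 v\right)$)
$\frac{15273}{P{\left(41,79 \right)}} + \frac{-7604 - -12238}{210} = \frac{15273}{-13 + 2 \cdot 41^{2} + 8 \cdot 41} + \frac{-7604 - -12238}{210} = \frac{15273}{-13 + 2 \cdot 1681 + 328} + \left(-7604 + 12238\right) \frac{1}{210} = \frac{15273}{-13 + 3362 + 328} + 4634 \cdot \frac{1}{210} = \frac{15273}{3677} + \frac{331}{15} = \frac{1446182}{55155}$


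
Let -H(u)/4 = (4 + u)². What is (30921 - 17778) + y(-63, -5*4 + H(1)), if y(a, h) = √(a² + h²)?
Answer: 13143 + 3*√2041 ≈ 13279.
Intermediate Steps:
H(u) = -4*(4 + u)²
(30921 - 17778) + y(-63, -5*4 + H(1)) = (30921 - 17778) + √((-63)² + (-5*4 - 4*(4 + 1)²)²) = 13143 + √(3969 + (-20 - 4*5²)²) = 13143 + √(3969 + (-20 - 4*25)²) = 13143 + √(3969 + (-20 - 100)²) = 13143 + √(3969 + (-120)²) = 13143 + √(3969 + 14400) = 13143 + √18369 = 13143 + 3*√2041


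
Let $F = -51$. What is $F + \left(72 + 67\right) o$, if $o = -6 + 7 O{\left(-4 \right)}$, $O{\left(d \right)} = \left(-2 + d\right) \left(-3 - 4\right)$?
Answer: $39981$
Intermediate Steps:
$O{\left(d \right)} = 14 - 7 d$ ($O{\left(d \right)} = \left(-2 + d\right) \left(-7\right) = 14 - 7 d$)
$o = 288$ ($o = -6 + 7 \left(14 - -28\right) = -6 + 7 \left(14 + 28\right) = -6 + 7 \cdot 42 = -6 + 294 = 288$)
$F + \left(72 + 67\right) o = -51 + \left(72 + 67\right) 288 = -51 + 139 \cdot 288 = -51 + 40032 = 39981$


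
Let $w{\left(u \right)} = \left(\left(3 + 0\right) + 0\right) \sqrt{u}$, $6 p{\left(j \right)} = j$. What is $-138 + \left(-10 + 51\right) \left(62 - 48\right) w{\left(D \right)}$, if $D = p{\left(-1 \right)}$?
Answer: $-138 + 287 i \sqrt{6} \approx -138.0 + 703.0 i$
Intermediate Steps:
$p{\left(j \right)} = \frac{j}{6}$
$D = - \frac{1}{6}$ ($D = \frac{1}{6} \left(-1\right) = - \frac{1}{6} \approx -0.16667$)
$w{\left(u \right)} = 3 \sqrt{u}$ ($w{\left(u \right)} = \left(3 + 0\right) \sqrt{u} = 3 \sqrt{u}$)
$-138 + \left(-10 + 51\right) \left(62 - 48\right) w{\left(D \right)} = -138 + \left(-10 + 51\right) \left(62 - 48\right) 3 \sqrt{- \frac{1}{6}} = -138 + 41 \cdot 14 \cdot 3 \frac{i \sqrt{6}}{6} = -138 + 574 \frac{i \sqrt{6}}{2} = -138 + 287 i \sqrt{6}$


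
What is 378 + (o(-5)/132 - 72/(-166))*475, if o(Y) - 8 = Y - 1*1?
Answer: 3238709/5478 ≈ 591.22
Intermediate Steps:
o(Y) = 7 + Y (o(Y) = 8 + (Y - 1*1) = 8 + (Y - 1) = 8 + (-1 + Y) = 7 + Y)
378 + (o(-5)/132 - 72/(-166))*475 = 378 + ((7 - 5)/132 - 72/(-166))*475 = 378 + (2*(1/132) - 72*(-1/166))*475 = 378 + (1/66 + 36/83)*475 = 378 + (2459/5478)*475 = 378 + 1168025/5478 = 3238709/5478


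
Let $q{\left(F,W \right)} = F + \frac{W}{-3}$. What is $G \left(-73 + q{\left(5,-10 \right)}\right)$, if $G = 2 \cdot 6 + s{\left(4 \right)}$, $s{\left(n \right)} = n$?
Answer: $- \frac{3104}{3} \approx -1034.7$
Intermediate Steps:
$G = 16$ ($G = 2 \cdot 6 + 4 = 12 + 4 = 16$)
$q{\left(F,W \right)} = F - \frac{W}{3}$ ($q{\left(F,W \right)} = F + W \left(- \frac{1}{3}\right) = F - \frac{W}{3}$)
$G \left(-73 + q{\left(5,-10 \right)}\right) = 16 \left(-73 + \left(5 - - \frac{10}{3}\right)\right) = 16 \left(-73 + \left(5 + \frac{10}{3}\right)\right) = 16 \left(-73 + \frac{25}{3}\right) = 16 \left(- \frac{194}{3}\right) = - \frac{3104}{3}$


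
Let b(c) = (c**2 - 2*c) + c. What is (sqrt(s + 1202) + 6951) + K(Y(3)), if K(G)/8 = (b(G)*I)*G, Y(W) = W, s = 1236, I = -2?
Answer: 6663 + sqrt(2438) ≈ 6712.4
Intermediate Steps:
b(c) = c**2 - c
K(G) = -16*G**2*(-1 + G) (K(G) = 8*(((G*(-1 + G))*(-2))*G) = 8*((-2*G*(-1 + G))*G) = 8*(-2*G**2*(-1 + G)) = -16*G**2*(-1 + G))
(sqrt(s + 1202) + 6951) + K(Y(3)) = (sqrt(1236 + 1202) + 6951) + 16*3**2*(1 - 1*3) = (sqrt(2438) + 6951) + 16*9*(1 - 3) = (6951 + sqrt(2438)) + 16*9*(-2) = (6951 + sqrt(2438)) - 288 = 6663 + sqrt(2438)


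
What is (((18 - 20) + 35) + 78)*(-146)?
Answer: -16206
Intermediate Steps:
(((18 - 20) + 35) + 78)*(-146) = ((-2 + 35) + 78)*(-146) = (33 + 78)*(-146) = 111*(-146) = -16206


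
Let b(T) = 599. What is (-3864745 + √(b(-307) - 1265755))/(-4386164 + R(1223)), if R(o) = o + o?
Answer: 3864745/4383718 - I*√316289/2191859 ≈ 0.88161 - 0.00025658*I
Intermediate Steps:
R(o) = 2*o
(-3864745 + √(b(-307) - 1265755))/(-4386164 + R(1223)) = (-3864745 + √(599 - 1265755))/(-4386164 + 2*1223) = (-3864745 + √(-1265156))/(-4386164 + 2446) = (-3864745 + 2*I*√316289)/(-4383718) = (-3864745 + 2*I*√316289)*(-1/4383718) = 3864745/4383718 - I*√316289/2191859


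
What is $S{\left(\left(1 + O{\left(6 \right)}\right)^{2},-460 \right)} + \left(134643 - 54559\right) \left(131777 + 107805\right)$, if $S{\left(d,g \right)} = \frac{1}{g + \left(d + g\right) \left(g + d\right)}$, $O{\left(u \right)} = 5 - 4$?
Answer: $\frac{3980776633822689}{207476} \approx 1.9187 \cdot 10^{10}$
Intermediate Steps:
$O{\left(u \right)} = 1$
$S{\left(d,g \right)} = \frac{1}{g + \left(d + g\right)^{2}}$ ($S{\left(d,g \right)} = \frac{1}{g + \left(d + g\right) \left(d + g\right)} = \frac{1}{g + \left(d + g\right)^{2}}$)
$S{\left(\left(1 + O{\left(6 \right)}\right)^{2},-460 \right)} + \left(134643 - 54559\right) \left(131777 + 107805\right) = \frac{1}{-460 + \left(\left(1 + 1\right)^{2} - 460\right)^{2}} + \left(134643 - 54559\right) \left(131777 + 107805\right) = \frac{1}{-460 + \left(2^{2} - 460\right)^{2}} + 80084 \cdot 239582 = \frac{1}{-460 + \left(4 - 460\right)^{2}} + 19186684888 = \frac{1}{-460 + \left(-456\right)^{2}} + 19186684888 = \frac{1}{-460 + 207936} + 19186684888 = \frac{1}{207476} + 19186684888 = \frac{3980776633822689}{207476}$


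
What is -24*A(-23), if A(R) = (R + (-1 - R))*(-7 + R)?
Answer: -720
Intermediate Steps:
A(R) = 7 - R (A(R) = -(-7 + R) = 7 - R)
-24*A(-23) = -24*(7 - 1*(-23)) = -24*(7 + 23) = -24*30 = -720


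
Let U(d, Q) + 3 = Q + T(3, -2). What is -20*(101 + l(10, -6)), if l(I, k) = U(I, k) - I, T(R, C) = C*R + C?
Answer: -1480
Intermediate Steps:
T(R, C) = C + C*R
U(d, Q) = -11 + Q (U(d, Q) = -3 + (Q - 2*(1 + 3)) = -3 + (Q - 2*4) = -3 + (Q - 8) = -3 + (-8 + Q) = -11 + Q)
l(I, k) = -11 + k - I (l(I, k) = (-11 + k) - I = -11 + k - I)
-20*(101 + l(10, -6)) = -20*(101 + (-11 - 6 - 1*10)) = -20*(101 + (-11 - 6 - 10)) = -20*(101 - 27) = -20*74 = -1480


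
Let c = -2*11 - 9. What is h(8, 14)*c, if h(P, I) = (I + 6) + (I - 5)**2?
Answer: -3131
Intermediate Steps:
c = -31 (c = -22 - 9 = -31)
h(P, I) = 6 + I + (-5 + I)**2 (h(P, I) = (6 + I) + (-5 + I)**2 = 6 + I + (-5 + I)**2)
h(8, 14)*c = (6 + 14 + (-5 + 14)**2)*(-31) = (6 + 14 + 9**2)*(-31) = (6 + 14 + 81)*(-31) = 101*(-31) = -3131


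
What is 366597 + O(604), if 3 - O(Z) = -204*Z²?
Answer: 74789064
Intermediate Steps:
O(Z) = 3 + 204*Z² (O(Z) = 3 - (-204)*Z² = 3 + 204*Z²)
366597 + O(604) = 366597 + (3 + 204*604²) = 366597 + (3 + 204*364816) = 366597 + (3 + 74422464) = 366597 + 74422467 = 74789064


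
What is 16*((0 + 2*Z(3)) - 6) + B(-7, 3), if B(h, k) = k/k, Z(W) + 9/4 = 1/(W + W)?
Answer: -485/3 ≈ -161.67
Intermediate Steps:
Z(W) = -9/4 + 1/(2*W) (Z(W) = -9/4 + 1/(W + W) = -9/4 + 1/(2*W))
B(h, k) = 1
16*((0 + 2*Z(3)) - 6) + B(-7, 3) = 16*((0 + 2*((1/4)*(2 - 9*3)/3)) - 6) + 1 = 16*((0 + 2*((1/4)*(1/3)*(2 - 27))) - 6) + 1 = 16*((0 + 2*((1/4)*(1/3)*(-25))) - 6) + 1 = 16*((0 + 2*(-25/12)) - 6) + 1 = 16*((0 - 25/6) - 6) + 1 = 16*(-25/6 - 6) + 1 = 16*(-61/6) + 1 = -488/3 + 1 = -485/3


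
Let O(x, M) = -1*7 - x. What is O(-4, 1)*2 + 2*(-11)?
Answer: -28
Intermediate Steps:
O(x, M) = -7 - x
O(-4, 1)*2 + 2*(-11) = (-7 - 1*(-4))*2 + 2*(-11) = (-7 + 4)*2 - 22 = -3*2 - 22 = -6 - 22 = -28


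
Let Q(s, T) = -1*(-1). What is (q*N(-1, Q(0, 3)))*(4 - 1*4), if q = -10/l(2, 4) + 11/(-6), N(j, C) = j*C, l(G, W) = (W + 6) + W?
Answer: 0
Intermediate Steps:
l(G, W) = 6 + 2*W (l(G, W) = (6 + W) + W = 6 + 2*W)
Q(s, T) = 1
N(j, C) = C*j
q = -107/42 (q = -10/(6 + 2*4) + 11/(-6) = -10/(6 + 8) + 11*(-1/6) = -10/14 - 11/6 = -10*1/14 - 11/6 = -5/7 - 11/6 = -107/42 ≈ -2.5476)
(q*N(-1, Q(0, 3)))*(4 - 1*4) = (-107*(-1)/42)*(4 - 1*4) = (-107/42*(-1))*(4 - 4) = (107/42)*0 = 0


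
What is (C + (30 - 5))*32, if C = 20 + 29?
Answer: 2368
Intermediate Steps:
C = 49
(C + (30 - 5))*32 = (49 + (30 - 5))*32 = (49 + 25)*32 = 74*32 = 2368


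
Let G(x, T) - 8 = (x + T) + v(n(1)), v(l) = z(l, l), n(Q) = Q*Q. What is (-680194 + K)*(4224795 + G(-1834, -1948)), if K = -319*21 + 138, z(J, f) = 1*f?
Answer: -2898807963610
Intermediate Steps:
n(Q) = Q²
z(J, f) = f
K = -6561 (K = -6699 + 138 = -6561)
v(l) = l
G(x, T) = 9 + T + x (G(x, T) = 8 + ((x + T) + 1²) = 8 + ((T + x) + 1) = 8 + (1 + T + x) = 9 + T + x)
(-680194 + K)*(4224795 + G(-1834, -1948)) = (-680194 - 6561)*(4224795 + (9 - 1948 - 1834)) = -686755*(4224795 - 3773) = -686755*4221022 = -2898807963610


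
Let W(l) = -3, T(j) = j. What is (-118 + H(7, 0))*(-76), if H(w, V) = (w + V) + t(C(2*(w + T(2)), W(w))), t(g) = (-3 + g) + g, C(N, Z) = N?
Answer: 5928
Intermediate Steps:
t(g) = -3 + 2*g
H(w, V) = 5 + V + 5*w (H(w, V) = (w + V) + (-3 + 2*(2*(w + 2))) = (V + w) + (-3 + 2*(2*(2 + w))) = (V + w) + (-3 + 2*(4 + 2*w)) = (V + w) + (-3 + (8 + 4*w)) = (V + w) + (5 + 4*w) = 5 + V + 5*w)
(-118 + H(7, 0))*(-76) = (-118 + (5 + 0 + 5*7))*(-76) = (-118 + (5 + 0 + 35))*(-76) = (-118 + 40)*(-76) = -78*(-76) = 5928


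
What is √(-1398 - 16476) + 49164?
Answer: 49164 + 3*I*√1986 ≈ 49164.0 + 133.69*I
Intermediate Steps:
√(-1398 - 16476) + 49164 = √(-17874) + 49164 = 3*I*√1986 + 49164 = 49164 + 3*I*√1986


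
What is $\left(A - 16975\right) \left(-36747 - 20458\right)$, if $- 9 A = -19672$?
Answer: $\frac{7614157115}{9} \approx 8.4602 \cdot 10^{8}$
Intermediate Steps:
$A = \frac{19672}{9}$ ($A = \left(- \frac{1}{9}\right) \left(-19672\right) = \frac{19672}{9} \approx 2185.8$)
$\left(A - 16975\right) \left(-36747 - 20458\right) = \left(\frac{19672}{9} - 16975\right) \left(-36747 - 20458\right) = \left(- \frac{133103}{9}\right) \left(-57205\right) = \frac{7614157115}{9}$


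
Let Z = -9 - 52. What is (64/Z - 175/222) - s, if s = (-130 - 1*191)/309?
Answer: -1113955/1394826 ≈ -0.79863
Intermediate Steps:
Z = -61
s = -107/103 (s = (-130 - 191)*(1/309) = -321*1/309 = -107/103 ≈ -1.0388)
(64/Z - 175/222) - s = (64/(-61) - 175/222) - 1*(-107/103) = (64*(-1/61) - 175*1/222) + 107/103 = (-64/61 - 175/222) + 107/103 = -24883/13542 + 107/103 = -1113955/1394826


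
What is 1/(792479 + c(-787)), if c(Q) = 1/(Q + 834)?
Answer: 47/37246514 ≈ 1.2619e-6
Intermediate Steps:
c(Q) = 1/(834 + Q)
1/(792479 + c(-787)) = 1/(792479 + 1/(834 - 787)) = 1/(792479 + 1/47) = 1/(37246514/47) = 47/37246514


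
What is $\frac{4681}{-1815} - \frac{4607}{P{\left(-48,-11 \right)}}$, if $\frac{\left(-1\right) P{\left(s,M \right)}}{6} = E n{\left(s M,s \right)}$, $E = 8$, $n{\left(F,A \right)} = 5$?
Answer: $\frac{482551}{29040} \approx 16.617$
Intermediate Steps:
$P{\left(s,M \right)} = -240$ ($P{\left(s,M \right)} = - 6 \cdot 8 \cdot 5 = \left(-6\right) 40 = -240$)
$\frac{4681}{-1815} - \frac{4607}{P{\left(-48,-11 \right)}} = \frac{4681}{-1815} - \frac{4607}{-240} = 4681 \left(- \frac{1}{1815}\right) - - \frac{4607}{240} = - \frac{4681}{1815} + \frac{4607}{240} = \frac{482551}{29040}$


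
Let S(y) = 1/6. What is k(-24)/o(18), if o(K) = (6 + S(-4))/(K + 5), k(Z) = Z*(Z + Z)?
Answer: 158976/37 ≈ 4296.6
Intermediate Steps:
S(y) = 1/6
k(Z) = 2*Z**2 (k(Z) = Z*(2*Z) = 2*Z**2)
o(K) = 37/(6*(5 + K)) (o(K) = (6 + 1/6)/(K + 5) = 37/(6*(5 + K)))
k(-24)/o(18) = (2*(-24)**2)/((37/(6*(5 + 18)))) = (2*576)/(((37/6)/23)) = 1152/(((37/6)*(1/23))) = 1152/(37/138) = 1152*(138/37) = 158976/37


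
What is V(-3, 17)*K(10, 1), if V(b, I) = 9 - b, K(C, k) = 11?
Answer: 132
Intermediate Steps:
V(-3, 17)*K(10, 1) = (9 - 1*(-3))*11 = (9 + 3)*11 = 12*11 = 132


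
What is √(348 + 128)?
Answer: 2*√119 ≈ 21.817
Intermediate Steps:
√(348 + 128) = √476 = 2*√119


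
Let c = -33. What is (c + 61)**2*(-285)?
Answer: -223440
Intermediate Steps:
(c + 61)**2*(-285) = (-33 + 61)**2*(-285) = 28**2*(-285) = 784*(-285) = -223440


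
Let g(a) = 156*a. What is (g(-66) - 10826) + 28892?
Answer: 7770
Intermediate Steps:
(g(-66) - 10826) + 28892 = (156*(-66) - 10826) + 28892 = (-10296 - 10826) + 28892 = -21122 + 28892 = 7770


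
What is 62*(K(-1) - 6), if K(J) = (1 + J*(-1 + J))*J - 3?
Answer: -744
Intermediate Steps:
K(J) = -3 + J*(1 + J*(-1 + J)) (K(J) = J*(1 + J*(-1 + J)) - 3 = -3 + J*(1 + J*(-1 + J)))
62*(K(-1) - 6) = 62*((-3 - 1 + (-1)**3 - 1*(-1)**2) - 6) = 62*((-3 - 1 - 1 - 1*1) - 6) = 62*((-3 - 1 - 1 - 1) - 6) = 62*(-6 - 6) = 62*(-12) = -744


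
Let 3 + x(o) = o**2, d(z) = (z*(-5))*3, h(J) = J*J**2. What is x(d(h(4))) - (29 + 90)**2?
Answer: 907436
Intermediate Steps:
h(J) = J**3
d(z) = -15*z (d(z) = -5*z*3 = -15*z)
x(o) = -3 + o**2
x(d(h(4))) - (29 + 90)**2 = (-3 + (-15*4**3)**2) - (29 + 90)**2 = (-3 + (-15*64)**2) - 1*119**2 = (-3 + (-960)**2) - 1*14161 = (-3 + 921600) - 14161 = 921597 - 14161 = 907436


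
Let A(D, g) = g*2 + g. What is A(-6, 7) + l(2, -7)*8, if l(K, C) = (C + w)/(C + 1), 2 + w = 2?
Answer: 91/3 ≈ 30.333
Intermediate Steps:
w = 0 (w = -2 + 2 = 0)
A(D, g) = 3*g (A(D, g) = 2*g + g = 3*g)
l(K, C) = C/(1 + C) (l(K, C) = (C + 0)/(C + 1) = C/(1 + C))
A(-6, 7) + l(2, -7)*8 = 3*7 - 7/(1 - 7)*8 = 21 - 7/(-6)*8 = 21 - 7*(-1/6)*8 = 21 + (7/6)*8 = 21 + 28/3 = 91/3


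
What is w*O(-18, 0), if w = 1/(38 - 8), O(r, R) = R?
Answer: 0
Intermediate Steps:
w = 1/30 ≈ 0.033333
w*O(-18, 0) = (1/30)*0 = 0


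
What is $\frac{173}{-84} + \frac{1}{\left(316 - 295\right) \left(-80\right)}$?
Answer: $- \frac{3461}{1680} \approx -2.0601$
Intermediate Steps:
$\frac{173}{-84} + \frac{1}{\left(316 - 295\right) \left(-80\right)} = 173 \left(- \frac{1}{84}\right) + \frac{1}{21} \left(- \frac{1}{80}\right) = - \frac{173}{84} + \frac{1}{21} \left(- \frac{1}{80}\right) = - \frac{173}{84} - \frac{1}{1680} = - \frac{3461}{1680}$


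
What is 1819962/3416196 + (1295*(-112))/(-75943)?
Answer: 15088058143/6177051734 ≈ 2.4426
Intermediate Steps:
1819962/3416196 + (1295*(-112))/(-75943) = 1819962*(1/3416196) - 145040*(-1/75943) = 303327/569366 + 20720/10849 = 15088058143/6177051734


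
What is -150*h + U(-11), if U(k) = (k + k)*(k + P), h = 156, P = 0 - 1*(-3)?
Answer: -23224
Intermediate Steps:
P = 3 (P = 0 + 3 = 3)
U(k) = 2*k*(3 + k) (U(k) = (k + k)*(k + 3) = (2*k)*(3 + k) = 2*k*(3 + k))
-150*h + U(-11) = -150*156 + 2*(-11)*(3 - 11) = -23400 + 2*(-11)*(-8) = -23400 + 176 = -23224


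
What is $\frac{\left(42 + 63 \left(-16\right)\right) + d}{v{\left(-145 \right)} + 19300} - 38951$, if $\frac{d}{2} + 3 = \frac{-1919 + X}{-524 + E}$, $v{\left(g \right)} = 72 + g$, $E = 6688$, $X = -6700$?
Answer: $- \frac{769382109079}{19752538} \approx -38951.0$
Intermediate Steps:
$d = - \frac{27111}{3082}$ ($d = -6 + 2 \frac{-1919 - 6700}{-524 + 6688} = -6 + 2 \left(- \frac{8619}{6164}\right) = -6 - \frac{8619}{3082} = - \frac{27111}{3082} \approx -8.7966$)
$\frac{\left(42 + 63 \left(-16\right)\right) + d}{v{\left(-145 \right)} + 19300} - 38951 = \frac{\left(42 + 63 \left(-16\right)\right) - \frac{27111}{3082}}{\left(72 - 145\right) + 19300} - 38951 = \frac{\left(42 - 1008\right) - \frac{27111}{3082}}{-73 + 19300} - 38951 = \frac{-966 - \frac{27111}{3082}}{19227} - 38951 = \left(- \frac{3004323}{3082}\right) \frac{1}{19227} - 38951 = - \frac{1001441}{19752538} - 38951 = - \frac{769382109079}{19752538}$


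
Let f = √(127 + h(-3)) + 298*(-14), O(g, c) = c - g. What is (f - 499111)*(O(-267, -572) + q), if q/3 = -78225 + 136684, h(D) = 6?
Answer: -88110761376 + 175072*√133 ≈ -8.8109e+10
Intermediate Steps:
q = 175377 (q = 3*(-78225 + 136684) = 3*58459 = 175377)
f = -4172 + √133 (f = √(127 + 6) + 298*(-14) = √133 - 4172 = -4172 + √133 ≈ -4160.5)
(f - 499111)*(O(-267, -572) + q) = ((-4172 + √133) - 499111)*((-572 - 1*(-267)) + 175377) = (-503283 + √133)*((-572 + 267) + 175377) = (-503283 + √133)*(-305 + 175377) = (-503283 + √133)*175072 = -88110761376 + 175072*√133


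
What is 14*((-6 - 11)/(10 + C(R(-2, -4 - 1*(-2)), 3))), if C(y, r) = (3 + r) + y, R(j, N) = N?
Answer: -17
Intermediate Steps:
C(y, r) = 3 + r + y
14*((-6 - 11)/(10 + C(R(-2, -4 - 1*(-2)), 3))) = 14*((-6 - 11)/(10 + (3 + 3 + (-4 - 1*(-2))))) = 14*(-17/(10 + (3 + 3 + (-4 + 2)))) = 14*(-17/(10 + (3 + 3 - 2))) = 14*(-17/(10 + 4)) = 14*(-17/14) = -17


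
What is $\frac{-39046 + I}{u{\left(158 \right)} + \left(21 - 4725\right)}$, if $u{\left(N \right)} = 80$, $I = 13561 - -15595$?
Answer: $\frac{4945}{2312} \approx 2.1388$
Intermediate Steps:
$I = 29156$ ($I = 13561 + 15595 = 29156$)
$\frac{-39046 + I}{u{\left(158 \right)} + \left(21 - 4725\right)} = \frac{-39046 + 29156}{80 + \left(21 - 4725\right)} = - \frac{9890}{80 + \left(21 - 4725\right)} = - \frac{9890}{80 - 4704} = - \frac{9890}{-4624} = \left(-9890\right) \left(- \frac{1}{4624}\right) = \frac{4945}{2312}$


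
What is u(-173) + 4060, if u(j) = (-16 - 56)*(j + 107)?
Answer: 8812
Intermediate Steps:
u(j) = -7704 - 72*j (u(j) = -72*(107 + j) = -7704 - 72*j)
u(-173) + 4060 = (-7704 - 72*(-173)) + 4060 = (-7704 + 12456) + 4060 = 4752 + 4060 = 8812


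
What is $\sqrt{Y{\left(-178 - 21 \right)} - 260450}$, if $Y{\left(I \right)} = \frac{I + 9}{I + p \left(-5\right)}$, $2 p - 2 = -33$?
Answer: $\frac{i \sqrt{189866910}}{27} \approx 510.34 i$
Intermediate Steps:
$p = - \frac{31}{2}$ ($p = 1 + \frac{1}{2} \left(-33\right) = 1 - \frac{33}{2} = - \frac{31}{2} \approx -15.5$)
$Y{\left(I \right)} = \frac{9 + I}{\frac{155}{2} + I}$ ($Y{\left(I \right)} = \frac{I + 9}{I - - \frac{155}{2}} = \frac{9 + I}{I + \frac{155}{2}} = \frac{9 + I}{\frac{155}{2} + I}$)
$\sqrt{Y{\left(-178 - 21 \right)} - 260450} = \sqrt{\frac{2 \left(9 - 199\right)}{155 + 2 \left(-178 - 21\right)} - 260450} = \sqrt{\frac{2 \left(9 - 199\right)}{155 + 2 \left(-199\right)} - 260450} = \sqrt{2 \frac{1}{155 - 398} \left(-190\right) - 260450} = \sqrt{2 \frac{1}{-243} \left(-190\right) - 260450} = \sqrt{2 \left(- \frac{1}{243}\right) \left(-190\right) - 260450} = \sqrt{\frac{380}{243} - 260450} = \sqrt{- \frac{63288970}{243}} = \frac{i \sqrt{189866910}}{27}$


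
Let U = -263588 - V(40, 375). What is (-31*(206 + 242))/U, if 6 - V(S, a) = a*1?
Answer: 13888/263219 ≈ 0.052762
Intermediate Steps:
V(S, a) = 6 - a
U = -263219 (U = -263588 - (6 - 1*375) = -263588 - (6 - 375) = -263588 - 1*(-369) = -263588 + 369 = -263219)
(-31*(206 + 242))/U = -31*(206 + 242)/(-263219) = -31*448*(-1/263219) = -13888*(-1/263219) = 13888/263219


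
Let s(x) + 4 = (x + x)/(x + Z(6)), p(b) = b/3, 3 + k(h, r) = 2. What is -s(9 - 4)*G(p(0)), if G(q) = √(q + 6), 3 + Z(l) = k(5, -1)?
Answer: -6*√6 ≈ -14.697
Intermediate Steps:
k(h, r) = -1 (k(h, r) = -3 + 2 = -1)
Z(l) = -4 (Z(l) = -3 - 1 = -4)
p(b) = b/3 (p(b) = b*(⅓) = b/3)
G(q) = √(6 + q)
s(x) = -4 + 2*x/(-4 + x) (s(x) = -4 + (x + x)/(x - 4) = -4 + (2*x)/(-4 + x) = -4 + 2*x/(-4 + x))
-s(9 - 4)*G(p(0)) = -2*(8 - (9 - 4))/(-4 + (9 - 4))*√(6 + (⅓)*0) = -2*(8 - 1*5)/(-4 + 5)*√(6 + 0) = -2*(8 - 5)/1*√6 = -2*1*3*√6 = -6*√6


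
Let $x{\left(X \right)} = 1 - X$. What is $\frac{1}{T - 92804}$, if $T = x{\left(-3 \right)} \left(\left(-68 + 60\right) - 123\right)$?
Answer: $- \frac{1}{93328} \approx -1.0715 \cdot 10^{-5}$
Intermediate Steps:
$T = -524$ ($T = \left(1 - -3\right) \left(\left(-68 + 60\right) - 123\right) = \left(1 + 3\right) \left(-8 - 123\right) = 4 \left(-131\right) = -524$)
$\frac{1}{T - 92804} = \frac{1}{-524 - 92804} = \frac{1}{-93328} = - \frac{1}{93328}$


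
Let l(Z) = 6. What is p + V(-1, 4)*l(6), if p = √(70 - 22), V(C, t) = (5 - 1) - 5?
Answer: -6 + 4*√3 ≈ 0.92820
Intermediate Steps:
V(C, t) = -1 (V(C, t) = 4 - 5 = -1)
p = 4*√3 (p = √48 = 4*√3 ≈ 6.9282)
p + V(-1, 4)*l(6) = 4*√3 - 1*6 = 4*√3 - 6 = -6 + 4*√3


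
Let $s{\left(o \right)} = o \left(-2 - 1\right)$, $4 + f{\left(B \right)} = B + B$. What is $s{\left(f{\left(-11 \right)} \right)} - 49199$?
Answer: $-49121$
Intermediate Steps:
$f{\left(B \right)} = -4 + 2 B$ ($f{\left(B \right)} = -4 + \left(B + B\right) = -4 + 2 B$)
$s{\left(o \right)} = - 3 o$ ($s{\left(o \right)} = o \left(-3\right) = - 3 o$)
$s{\left(f{\left(-11 \right)} \right)} - 49199 = - 3 \left(-4 + 2 \left(-11\right)\right) - 49199 = - 3 \left(-4 - 22\right) - 49199 = \left(-3\right) \left(-26\right) - 49199 = 78 - 49199 = -49121$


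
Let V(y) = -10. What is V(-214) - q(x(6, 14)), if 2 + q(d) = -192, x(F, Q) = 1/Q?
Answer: 184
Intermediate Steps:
q(d) = -194 (q(d) = -2 - 192 = -194)
V(-214) - q(x(6, 14)) = -10 - 1*(-194) = -10 + 194 = 184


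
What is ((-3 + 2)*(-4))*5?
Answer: 20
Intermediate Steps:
((-3 + 2)*(-4))*5 = -1*(-4)*5 = 4*5 = 20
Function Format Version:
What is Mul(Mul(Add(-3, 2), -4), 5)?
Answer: 20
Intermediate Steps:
Mul(Mul(Add(-3, 2), -4), 5) = Mul(Mul(-1, -4), 5) = Mul(4, 5) = 20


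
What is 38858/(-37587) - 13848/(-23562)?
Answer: -10670/23919 ≈ -0.44609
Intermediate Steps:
38858/(-37587) - 13848/(-23562) = 38858*(-1/37587) - 13848*(-1/23562) = -38858/37587 + 2308/3927 = -10670/23919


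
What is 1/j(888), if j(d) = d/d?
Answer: 1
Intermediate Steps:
j(d) = 1
1/j(888) = 1/1 = 1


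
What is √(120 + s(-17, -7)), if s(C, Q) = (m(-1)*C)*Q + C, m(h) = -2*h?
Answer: √341 ≈ 18.466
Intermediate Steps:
s(C, Q) = C + 2*C*Q (s(C, Q) = ((-2*(-1))*C)*Q + C = (2*C)*Q + C = 2*C*Q + C = C + 2*C*Q)
√(120 + s(-17, -7)) = √(120 - 17*(1 + 2*(-7))) = √(120 - 17*(1 - 14)) = √(120 - 17*(-13)) = √(120 + 221) = √341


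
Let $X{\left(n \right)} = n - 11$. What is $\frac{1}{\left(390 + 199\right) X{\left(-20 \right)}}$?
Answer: $- \frac{1}{18259} \approx -5.4768 \cdot 10^{-5}$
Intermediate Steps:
$X{\left(n \right)} = -11 + n$
$\frac{1}{\left(390 + 199\right) X{\left(-20 \right)}} = \frac{1}{\left(390 + 199\right) \left(-11 - 20\right)} = \frac{1}{589 \left(-31\right)} = \frac{1}{-18259} = - \frac{1}{18259}$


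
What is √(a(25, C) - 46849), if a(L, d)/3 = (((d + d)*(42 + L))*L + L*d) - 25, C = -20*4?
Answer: 2*I*√214231 ≈ 925.7*I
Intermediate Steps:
C = -80
a(L, d) = -75 + 3*L*d + 6*L*d*(42 + L) (a(L, d) = 3*((((d + d)*(42 + L))*L + L*d) - 25) = 3*((((2*d)*(42 + L))*L + L*d) - 25) = 3*(((2*d*(42 + L))*L + L*d) - 25) = 3*((2*L*d*(42 + L) + L*d) - 25) = 3*((L*d + 2*L*d*(42 + L)) - 25) = 3*(-25 + L*d + 2*L*d*(42 + L)) = -75 + 3*L*d + 6*L*d*(42 + L))
√(a(25, C) - 46849) = √((-75 + 6*(-80)*25² + 255*25*(-80)) - 46849) = √((-75 + 6*(-80)*625 - 510000) - 46849) = √((-75 - 300000 - 510000) - 46849) = √(-810075 - 46849) = √(-856924) = 2*I*√214231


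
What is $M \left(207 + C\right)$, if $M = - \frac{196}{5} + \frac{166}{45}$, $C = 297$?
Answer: $- \frac{89488}{5} \approx -17898.0$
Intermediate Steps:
$M = - \frac{1598}{45}$ ($M = \left(-196\right) \frac{1}{5} + 166 \cdot \frac{1}{45} = - \frac{196}{5} + \frac{166}{45} = - \frac{1598}{45} \approx -35.511$)
$M \left(207 + C\right) = - \frac{1598 \left(207 + 297\right)}{45} = \left(- \frac{1598}{45}\right) 504 = - \frac{89488}{5}$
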